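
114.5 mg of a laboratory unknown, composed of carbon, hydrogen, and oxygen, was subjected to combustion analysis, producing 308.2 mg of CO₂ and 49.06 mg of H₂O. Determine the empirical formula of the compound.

mol C = 0.3082 g CO₂ ÷ 44.009 g/mol = 0.0070031 mol
mol H = 2 × 0.04906 g H₂O ÷ 18.015 g/mol = 0.0054466 mol
mass O = 0.1145 − (0.084114 + 0.0054901) = 0.024895 g → mol O = 0.024895 ÷ 15.999 = 0.0015561 mol
Divide by the smallest (0.0015561 mol): C 4.501, H 3.500, O 1.000
Multiplying each by 2 gives whole numbers: C 9.00, H 7.00, O 2.00

C9H7O2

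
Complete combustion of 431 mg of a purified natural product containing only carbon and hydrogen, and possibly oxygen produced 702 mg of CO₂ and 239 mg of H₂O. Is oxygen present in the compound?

mol C = 0.702 g CO₂ ÷ 44.009 g/mol = 0.01595 mol
mol H = 2 × 0.239 g H₂O ÷ 18.015 g/mol = 0.02653 mol
C and H account for only 0.2183 g of the 0.431 g sample; the remaining 0.2127 g must be oxygen.

yes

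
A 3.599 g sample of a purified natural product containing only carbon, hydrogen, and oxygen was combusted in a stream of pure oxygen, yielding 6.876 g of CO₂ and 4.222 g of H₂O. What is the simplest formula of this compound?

mol C = 6.876 g CO₂ ÷ 44.009 g/mol = 0.15624 mol
mol H = 2 × 4.222 g H₂O ÷ 18.015 g/mol = 0.46872 mol
mass O = 3.599 − (1.8766 + 0.47247) = 1.2499 g → mol O = 1.2499 ÷ 15.999 = 0.078125 mol
Divide by the smallest (0.078125 mol): C 2.000, H 6.000, O 1.000

C2H6O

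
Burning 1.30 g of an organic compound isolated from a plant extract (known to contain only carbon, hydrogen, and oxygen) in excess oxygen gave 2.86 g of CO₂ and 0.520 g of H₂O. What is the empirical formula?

mol C = 2.86 g CO₂ ÷ 44.009 g/mol = 0.06499 mol
mol H = 2 × 0.520 g H₂O ÷ 18.015 g/mol = 0.05773 mol
mass O = 1.30 − (0.7806 + 0.05819) = 0.4613 g → mol O = 0.4613 ÷ 15.999 = 0.02883 mol
Divide by the smallest (0.02883 mol): C 2.254, H 2.002, O 1.000
Multiplying each by 4 gives whole numbers: C 9.02, H 8.01, O 4.00

C9H8O4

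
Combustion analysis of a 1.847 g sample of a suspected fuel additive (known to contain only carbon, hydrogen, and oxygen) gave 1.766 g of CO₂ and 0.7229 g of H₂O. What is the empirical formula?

CH2O2

mol C = 1.766 g CO₂ ÷ 44.009 g/mol = 0.040128 mol
mol H = 2 × 0.7229 g H₂O ÷ 18.015 g/mol = 0.080255 mol
mass O = 1.847 − (0.48198 + 0.080897) = 1.2841 g → mol O = 1.2841 ÷ 15.999 = 0.080263 mol
Divide by the smallest (0.040128 mol): C 1.000, H 2.000, O 2.000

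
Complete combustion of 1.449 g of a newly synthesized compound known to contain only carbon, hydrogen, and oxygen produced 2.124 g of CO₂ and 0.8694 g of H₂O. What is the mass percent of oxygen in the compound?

53.28%

mol C = 2.124 g CO₂ ÷ 44.009 g/mol = 0.048263 mol
mol H = 2 × 0.8694 g H₂O ÷ 18.015 g/mol = 0.096520 mol
mass O = 1.449 − (0.57969 + 0.097292) = 0.77202 g → mol O = 0.77202 ÷ 15.999 = 0.048254 mol
mass % O = 0.77202 g ÷ 1.449 g × 100%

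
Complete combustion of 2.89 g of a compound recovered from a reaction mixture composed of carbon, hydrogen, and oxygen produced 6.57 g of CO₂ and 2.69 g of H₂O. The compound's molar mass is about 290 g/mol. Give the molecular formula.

C15H30O5

mol C = 6.57 g CO₂ ÷ 44.009 g/mol = 0.1493 mol
mol H = 2 × 2.69 g H₂O ÷ 18.015 g/mol = 0.2986 mol
mass O = 2.89 − (1.793 + 0.3010) = 0.7959 g → mol O = 0.7959 ÷ 15.999 = 0.04975 mol
Divide by the smallest (0.04975 mol): C 3.001, H 6.003, O 1.000
Empirical formula: C3H6O
Empirical-formula mass = 58.08 g/mol; 290 ÷ 58.08 ≈ 5, so the molecular formula is C15H30O5.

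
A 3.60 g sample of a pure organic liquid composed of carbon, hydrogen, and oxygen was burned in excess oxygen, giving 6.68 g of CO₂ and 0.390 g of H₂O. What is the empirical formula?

mol C = 6.68 g CO₂ ÷ 44.009 g/mol = 0.1518 mol
mol H = 2 × 0.390 g H₂O ÷ 18.015 g/mol = 0.04330 mol
mass O = 3.60 − (1.823 + 0.04364) = 1.733 g → mol O = 1.733 ÷ 15.999 = 0.1083 mol
Divide by the smallest (0.04330 mol): C 3.506, H 1.000, O 2.502
Multiplying each by 2 gives whole numbers: C 7.01, H 2.00, O 5.00

C7H2O5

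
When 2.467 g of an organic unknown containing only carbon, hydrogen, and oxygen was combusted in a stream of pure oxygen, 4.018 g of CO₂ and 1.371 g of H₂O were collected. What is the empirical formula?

mol C = 4.018 g CO₂ ÷ 44.009 g/mol = 0.091300 mol
mol H = 2 × 1.371 g H₂O ÷ 18.015 g/mol = 0.15221 mol
mass O = 2.467 − (1.0966 + 0.15342) = 1.2170 g → mol O = 1.2170 ÷ 15.999 = 0.076066 mol
Divide by the smallest (0.076066 mol): C 1.200, H 2.001, O 1.000
Multiplying each by 5 gives whole numbers: C 6.00, H 10.00, O 5.00

C6H10O5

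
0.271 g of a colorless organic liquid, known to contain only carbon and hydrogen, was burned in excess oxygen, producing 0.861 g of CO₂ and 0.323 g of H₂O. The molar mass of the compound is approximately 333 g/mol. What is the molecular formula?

mol C = 0.861 g CO₂ ÷ 44.009 g/mol = 0.01956 mol
mol H = 2 × 0.323 g H₂O ÷ 18.015 g/mol = 0.03586 mol
Divide by the smallest (0.01956 mol): C 1.000, H 1.833
Multiplying each by 6 gives whole numbers: C 6.00, H 11.00
Empirical formula: C6H11
Empirical-formula mass = 83.15 g/mol; 333 ÷ 83.15 ≈ 4, so the molecular formula is C24H44.

C24H44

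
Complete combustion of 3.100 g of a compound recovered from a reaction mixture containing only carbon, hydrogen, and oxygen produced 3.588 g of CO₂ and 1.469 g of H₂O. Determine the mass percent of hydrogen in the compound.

mol C = 3.588 g CO₂ ÷ 44.009 g/mol = 0.081529 mol
mol H = 2 × 1.469 g H₂O ÷ 18.015 g/mol = 0.16309 mol
mass O = 3.100 − (0.97924 + 0.16439) = 1.9564 g → mol O = 1.9564 ÷ 15.999 = 0.12228 mol
mass % H = 0.16439 g ÷ 3.100 g × 100%

5.30%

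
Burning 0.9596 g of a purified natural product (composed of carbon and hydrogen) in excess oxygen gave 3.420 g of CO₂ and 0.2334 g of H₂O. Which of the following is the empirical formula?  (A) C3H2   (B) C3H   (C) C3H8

mol C = 3.420 g CO₂ ÷ 44.009 g/mol = 0.077711 mol
mol H = 2 × 0.2334 g H₂O ÷ 18.015 g/mol = 0.025912 mol
Divide by the smallest (0.025912 mol): C 2.999, H 1.000

(B) C3H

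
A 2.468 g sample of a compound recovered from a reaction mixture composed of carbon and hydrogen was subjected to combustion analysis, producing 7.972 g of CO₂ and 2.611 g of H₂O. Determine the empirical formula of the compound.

C5H8

mol C = 7.972 g CO₂ ÷ 44.009 g/mol = 0.18114 mol
mol H = 2 × 2.611 g H₂O ÷ 18.015 g/mol = 0.28987 mol
Divide by the smallest (0.18114 mol): C 1.000, H 1.600
Multiplying each by 5 gives whole numbers: C 5.00, H 8.00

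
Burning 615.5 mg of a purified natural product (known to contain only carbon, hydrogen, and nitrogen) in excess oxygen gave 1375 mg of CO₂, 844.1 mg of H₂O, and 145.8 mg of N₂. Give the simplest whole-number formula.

C3H9N

mol C = 1.375 g CO₂ ÷ 44.009 g/mol = 0.031244 mol
mol H = 2 × 0.8441 g H₂O ÷ 18.015 g/mol = 0.093711 mol
mol N = 2 × 0.1458 g N₂ ÷ 28.014 g/mol = 0.010409 mol
Divide by the smallest (0.010409 mol): C 3.002, H 9.003, N 1.000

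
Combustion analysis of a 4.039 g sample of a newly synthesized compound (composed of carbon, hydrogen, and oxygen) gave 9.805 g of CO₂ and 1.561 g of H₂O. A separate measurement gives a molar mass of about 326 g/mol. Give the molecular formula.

C18H14O6

mol C = 9.805 g CO₂ ÷ 44.009 g/mol = 0.22280 mol
mol H = 2 × 1.561 g H₂O ÷ 18.015 g/mol = 0.17330 mol
mass O = 4.039 − (2.6760 + 0.17469) = 1.1883 g → mol O = 1.1883 ÷ 15.999 = 0.074275 mol
Divide by the smallest (0.074275 mol): C 3.000, H 2.333, O 1.000
Multiplying each by 3 gives whole numbers: C 9.00, H 7.00, O 3.00
Empirical formula: C9H7O3
Empirical-formula mass = 163.15 g/mol; 326 ÷ 163.15 ≈ 2, so the molecular formula is C18H14O6.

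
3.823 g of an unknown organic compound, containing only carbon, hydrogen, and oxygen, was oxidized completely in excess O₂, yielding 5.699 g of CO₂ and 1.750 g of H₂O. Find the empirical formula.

mol C = 5.699 g CO₂ ÷ 44.009 g/mol = 0.12950 mol
mol H = 2 × 1.750 g H₂O ÷ 18.015 g/mol = 0.19428 mol
mass O = 3.823 − (1.5554 + 0.19584) = 2.0718 g → mol O = 2.0718 ÷ 15.999 = 0.12949 mol
Divide by the smallest (0.12949 mol): C 1.000, H 1.500, O 1.000
Multiplying each by 2 gives whole numbers: C 2.00, H 3.00, O 2.00

C2H3O2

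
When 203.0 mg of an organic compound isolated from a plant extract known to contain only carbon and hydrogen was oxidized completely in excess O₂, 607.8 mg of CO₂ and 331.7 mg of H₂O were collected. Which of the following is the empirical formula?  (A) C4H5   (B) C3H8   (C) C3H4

(B) C3H8

mol C = 0.6078 g CO₂ ÷ 44.009 g/mol = 0.013811 mol
mol H = 2 × 0.3317 g H₂O ÷ 18.015 g/mol = 0.036825 mol
Divide by the smallest (0.013811 mol): C 1.000, H 2.666
Multiplying each by 3 gives whole numbers: C 3.00, H 8.00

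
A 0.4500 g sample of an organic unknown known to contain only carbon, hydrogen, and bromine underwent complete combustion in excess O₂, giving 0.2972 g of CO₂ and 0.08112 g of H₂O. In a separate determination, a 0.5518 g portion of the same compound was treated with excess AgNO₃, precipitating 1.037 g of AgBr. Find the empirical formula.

mol C = 0.2972 g CO₂ ÷ 44.009 g/mol = 0.0067532 mol
mol H = 2 × 0.08112 g H₂O ÷ 18.015 g/mol = 0.0090058 mol
From the AgBr data: mol Br per gram of compound = (1.037 ÷ 187.772) ÷ 0.5518 = 0.010008 mol/g, so in the 0.4500 g combustion sample mol Br = 0.0045038 mol
Divide by the smallest (0.0045038 mol): C 1.499, H 2.000, Br 1.000
Multiplying each by 2 gives whole numbers: C 3.00, H 4.00, Br 2.00

C3H4Br2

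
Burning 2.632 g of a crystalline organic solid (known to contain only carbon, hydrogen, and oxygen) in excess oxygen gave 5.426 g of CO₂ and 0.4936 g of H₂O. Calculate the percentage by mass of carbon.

56.26%

mol C = 5.426 g CO₂ ÷ 44.009 g/mol = 0.12329 mol
mol H = 2 × 0.4936 g H₂O ÷ 18.015 g/mol = 0.054799 mol
mass O = 2.632 − (1.4809 + 0.055237) = 1.0959 g → mol O = 1.0959 ÷ 15.999 = 0.068497 mol
mass % C = 1.4809 g ÷ 2.632 g × 100%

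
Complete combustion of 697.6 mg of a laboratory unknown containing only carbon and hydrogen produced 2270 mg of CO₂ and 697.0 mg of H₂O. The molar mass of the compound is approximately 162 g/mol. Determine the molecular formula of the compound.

mol C = 2.270 g CO₂ ÷ 44.009 g/mol = 0.051580 mol
mol H = 2 × 0.6970 g H₂O ÷ 18.015 g/mol = 0.077380 mol
Divide by the smallest (0.051580 mol): C 1.000, H 1.500
Multiplying each by 2 gives whole numbers: C 2.00, H 3.00
Empirical formula: C2H3
Empirical-formula mass = 27.05 g/mol; 162 ÷ 27.05 ≈ 6, so the molecular formula is C12H18.

C12H18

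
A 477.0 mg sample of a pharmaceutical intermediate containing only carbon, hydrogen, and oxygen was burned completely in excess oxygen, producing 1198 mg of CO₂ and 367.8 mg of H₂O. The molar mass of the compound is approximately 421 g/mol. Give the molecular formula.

mol C = 1.198 g CO₂ ÷ 44.009 g/mol = 0.027222 mol
mol H = 2 × 0.3678 g H₂O ÷ 18.015 g/mol = 0.040833 mol
mass O = 0.4770 − (0.32696 + 0.041159) = 0.10888 g → mol O = 0.10888 ÷ 15.999 = 0.0068055 mol
Divide by the smallest (0.0068055 mol): C 4.000, H 6.000, O 1.000
Empirical formula: C4H6O
Empirical-formula mass = 70.09 g/mol; 421 ÷ 70.09 ≈ 6, so the molecular formula is C24H36O6.

C24H36O6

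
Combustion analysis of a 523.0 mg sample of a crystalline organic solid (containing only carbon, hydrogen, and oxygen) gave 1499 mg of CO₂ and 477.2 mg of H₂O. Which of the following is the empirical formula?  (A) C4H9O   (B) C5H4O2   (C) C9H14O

mol C = 1.499 g CO₂ ÷ 44.009 g/mol = 0.034061 mol
mol H = 2 × 0.4772 g H₂O ÷ 18.015 g/mol = 0.052978 mol
mass O = 0.5230 − (0.40911 + 0.053402) = 0.060489 g → mol O = 0.060489 ÷ 15.999 = 0.0037808 mol
Divide by the smallest (0.0037808 mol): C 9.009, H 14.012, O 1.000

(C) C9H14O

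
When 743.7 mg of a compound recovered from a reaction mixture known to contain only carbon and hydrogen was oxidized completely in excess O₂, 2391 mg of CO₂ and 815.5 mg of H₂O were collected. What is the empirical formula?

mol C = 2.391 g CO₂ ÷ 44.009 g/mol = 0.054330 mol
mol H = 2 × 0.8155 g H₂O ÷ 18.015 g/mol = 0.090536 mol
Divide by the smallest (0.054330 mol): C 1.000, H 1.666
Multiplying each by 3 gives whole numbers: C 3.00, H 5.00

C3H5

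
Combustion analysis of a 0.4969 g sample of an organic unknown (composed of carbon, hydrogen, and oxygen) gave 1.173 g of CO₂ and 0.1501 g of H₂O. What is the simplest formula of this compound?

C8H5O3

mol C = 1.173 g CO₂ ÷ 44.009 g/mol = 0.026654 mol
mol H = 2 × 0.1501 g H₂O ÷ 18.015 g/mol = 0.016664 mol
mass O = 0.4969 − (0.32014 + 0.016797) = 0.15997 g → mol O = 0.15997 ÷ 15.999 = 0.0099985 mol
Divide by the smallest (0.0099985 mol): C 2.666, H 1.667, O 1.000
Multiplying each by 3 gives whole numbers: C 8.00, H 5.00, O 3.00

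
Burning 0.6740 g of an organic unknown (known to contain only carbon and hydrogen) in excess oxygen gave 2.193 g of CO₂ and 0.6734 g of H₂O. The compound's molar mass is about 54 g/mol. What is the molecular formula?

mol C = 2.193 g CO₂ ÷ 44.009 g/mol = 0.049831 mol
mol H = 2 × 0.6734 g H₂O ÷ 18.015 g/mol = 0.074760 mol
Divide by the smallest (0.049831 mol): C 1.000, H 1.500
Multiplying each by 2 gives whole numbers: C 2.00, H 3.00
Empirical formula: C2H3
Empirical-formula mass = 27.05 g/mol; 54 ÷ 27.05 ≈ 2, so the molecular formula is C4H6.

C4H6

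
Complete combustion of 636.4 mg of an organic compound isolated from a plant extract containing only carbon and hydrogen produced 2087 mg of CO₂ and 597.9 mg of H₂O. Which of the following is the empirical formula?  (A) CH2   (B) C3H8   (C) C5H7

(C) C5H7

mol C = 2.087 g CO₂ ÷ 44.009 g/mol = 0.047422 mol
mol H = 2 × 0.5979 g H₂O ÷ 18.015 g/mol = 0.066378 mol
Divide by the smallest (0.047422 mol): C 1.000, H 1.400
Multiplying each by 5 gives whole numbers: C 5.00, H 7.00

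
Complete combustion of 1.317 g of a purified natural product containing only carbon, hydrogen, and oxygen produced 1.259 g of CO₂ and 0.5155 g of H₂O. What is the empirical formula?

CH2O2

mol C = 1.259 g CO₂ ÷ 44.009 g/mol = 0.028608 mol
mol H = 2 × 0.5155 g H₂O ÷ 18.015 g/mol = 0.057230 mol
mass O = 1.317 − (0.34361 + 0.057688) = 0.91570 g → mol O = 0.91570 ÷ 15.999 = 0.057235 mol
Divide by the smallest (0.028608 mol): C 1.000, H 2.001, O 2.001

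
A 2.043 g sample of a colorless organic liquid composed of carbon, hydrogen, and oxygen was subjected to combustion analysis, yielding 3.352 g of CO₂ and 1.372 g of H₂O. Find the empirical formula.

C5H10O4

mol C = 3.352 g CO₂ ÷ 44.009 g/mol = 0.076166 mol
mol H = 2 × 1.372 g H₂O ÷ 18.015 g/mol = 0.15232 mol
mass O = 2.043 − (0.91483 + 0.15354) = 0.97463 g → mol O = 0.97463 ÷ 15.999 = 0.060918 mol
Divide by the smallest (0.060918 mol): C 1.250, H 2.500, O 1.000
Multiplying each by 4 gives whole numbers: C 5.00, H 10.00, O 4.00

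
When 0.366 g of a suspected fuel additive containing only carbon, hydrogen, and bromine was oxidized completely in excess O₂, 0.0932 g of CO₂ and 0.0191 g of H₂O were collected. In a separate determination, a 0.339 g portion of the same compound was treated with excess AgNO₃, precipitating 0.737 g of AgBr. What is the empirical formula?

mol C = 0.0932 g CO₂ ÷ 44.009 g/mol = 0.002118 mol
mol H = 2 × 0.0191 g H₂O ÷ 18.015 g/mol = 0.002120 mol
From the AgBr data: mol Br per gram of compound = (0.737 ÷ 187.772) ÷ 0.339 = 0.01158 mol/g, so in the 0.366 g combustion sample mol Br = 0.004238 mol
Divide by the smallest (0.002118 mol): C 1.000, H 1.001, Br 2.001

CHBr2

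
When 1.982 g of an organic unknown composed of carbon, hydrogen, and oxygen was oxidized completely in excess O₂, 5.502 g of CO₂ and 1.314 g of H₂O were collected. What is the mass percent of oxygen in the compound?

mol C = 5.502 g CO₂ ÷ 44.009 g/mol = 0.12502 mol
mol H = 2 × 1.314 g H₂O ÷ 18.015 g/mol = 0.14588 mol
mass O = 1.982 − (1.5016 + 0.14705) = 0.33334 g → mol O = 0.33334 ÷ 15.999 = 0.020835 mol
mass % O = 0.33334 g ÷ 1.982 g × 100%

16.82%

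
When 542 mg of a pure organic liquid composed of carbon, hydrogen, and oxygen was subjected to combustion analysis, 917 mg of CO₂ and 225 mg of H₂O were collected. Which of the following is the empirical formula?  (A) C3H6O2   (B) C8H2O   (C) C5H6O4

(C) C5H6O4

mol C = 0.917 g CO₂ ÷ 44.009 g/mol = 0.02084 mol
mol H = 2 × 0.225 g H₂O ÷ 18.015 g/mol = 0.02498 mol
mass O = 0.542 − (0.2503 + 0.02518) = 0.2666 g → mol O = 0.2666 ÷ 15.999 = 0.01666 mol
Divide by the smallest (0.01666 mol): C 1.251, H 1.499, O 1.000
Multiplying each by 4 gives whole numbers: C 5.00, H 6.00, O 4.00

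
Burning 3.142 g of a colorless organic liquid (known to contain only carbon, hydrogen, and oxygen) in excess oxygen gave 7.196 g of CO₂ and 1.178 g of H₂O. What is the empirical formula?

C5H4O2

mol C = 7.196 g CO₂ ÷ 44.009 g/mol = 0.16351 mol
mol H = 2 × 1.178 g H₂O ÷ 18.015 g/mol = 0.13078 mol
mass O = 3.142 − (1.9639 + 0.13183) = 1.0462 g → mol O = 1.0462 ÷ 15.999 = 0.065394 mol
Divide by the smallest (0.065394 mol): C 2.500, H 2.000, O 1.000
Multiplying each by 2 gives whole numbers: C 5.00, H 4.00, O 2.00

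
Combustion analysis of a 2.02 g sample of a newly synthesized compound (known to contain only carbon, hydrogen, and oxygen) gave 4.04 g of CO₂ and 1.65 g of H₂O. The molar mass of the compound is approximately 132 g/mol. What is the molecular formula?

mol C = 4.04 g CO₂ ÷ 44.009 g/mol = 0.09180 mol
mol H = 2 × 1.65 g H₂O ÷ 18.015 g/mol = 0.1832 mol
mass O = 2.02 − (1.103 + 0.1846) = 0.7328 g → mol O = 0.7328 ÷ 15.999 = 0.04580 mol
Divide by the smallest (0.04580 mol): C 2.004, H 4.000, O 1.000
Empirical formula: C2H4O
Empirical-formula mass = 44.05 g/mol; 132 ÷ 44.05 ≈ 3, so the molecular formula is C6H12O3.

C6H12O3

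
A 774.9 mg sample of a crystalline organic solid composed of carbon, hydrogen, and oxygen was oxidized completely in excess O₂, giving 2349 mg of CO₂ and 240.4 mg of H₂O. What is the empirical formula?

mol C = 2.349 g CO₂ ÷ 44.009 g/mol = 0.053375 mol
mol H = 2 × 0.2404 g H₂O ÷ 18.015 g/mol = 0.026689 mol
mass O = 0.7749 − (0.64109 + 0.026902) = 0.10691 g → mol O = 0.10691 ÷ 15.999 = 0.0066820 mol
Divide by the smallest (0.0066820 mol): C 7.988, H 3.994, O 1.000

C8H4O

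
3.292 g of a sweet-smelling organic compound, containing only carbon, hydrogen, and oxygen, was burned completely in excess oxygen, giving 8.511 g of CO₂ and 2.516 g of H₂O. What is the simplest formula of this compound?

mol C = 8.511 g CO₂ ÷ 44.009 g/mol = 0.19339 mol
mol H = 2 × 2.516 g H₂O ÷ 18.015 g/mol = 0.27932 mol
mass O = 3.292 − (2.3228 + 0.28156) = 0.68761 g → mol O = 0.68761 ÷ 15.999 = 0.042978 mol
Divide by the smallest (0.042978 mol): C 4.500, H 6.499, O 1.000
Multiplying each by 2 gives whole numbers: C 9.00, H 13.00, O 2.00

C9H13O2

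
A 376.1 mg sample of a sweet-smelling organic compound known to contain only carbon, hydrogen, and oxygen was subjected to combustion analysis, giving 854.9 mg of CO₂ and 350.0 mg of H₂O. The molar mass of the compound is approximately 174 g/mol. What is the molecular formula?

C9H18O3

mol C = 0.8549 g CO₂ ÷ 44.009 g/mol = 0.019426 mol
mol H = 2 × 0.3500 g H₂O ÷ 18.015 g/mol = 0.038857 mol
mass O = 0.3761 − (0.23332 + 0.039167) = 0.10361 g → mol O = 0.10361 ÷ 15.999 = 0.0064762 mol
Divide by the smallest (0.0064762 mol): C 3.000, H 6.000, O 1.000
Empirical formula: C3H6O
Empirical-formula mass = 58.08 g/mol; 174 ÷ 58.08 ≈ 3, so the molecular formula is C9H18O3.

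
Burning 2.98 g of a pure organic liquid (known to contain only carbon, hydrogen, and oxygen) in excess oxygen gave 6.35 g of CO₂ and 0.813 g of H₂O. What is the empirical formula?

C8H5O4

mol C = 6.35 g CO₂ ÷ 44.009 g/mol = 0.1443 mol
mol H = 2 × 0.813 g H₂O ÷ 18.015 g/mol = 0.09026 mol
mass O = 2.98 − (1.733 + 0.09098) = 1.156 g → mol O = 1.156 ÷ 15.999 = 0.07225 mol
Divide by the smallest (0.07225 mol): C 1.997, H 1.249, O 1.000
Multiplying each by 4 gives whole numbers: C 7.99, H 5.00, O 4.00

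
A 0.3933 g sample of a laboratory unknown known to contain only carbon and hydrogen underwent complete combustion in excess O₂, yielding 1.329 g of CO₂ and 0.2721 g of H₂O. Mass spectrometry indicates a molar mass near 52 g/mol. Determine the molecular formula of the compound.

mol C = 1.329 g CO₂ ÷ 44.009 g/mol = 0.030198 mol
mol H = 2 × 0.2721 g H₂O ÷ 18.015 g/mol = 0.030208 mol
Divide by the smallest (0.030198 mol): C 1.000, H 1.000
Empirical formula: CH
Empirical-formula mass = 13.02 g/mol; 52 ÷ 13.02 ≈ 4, so the molecular formula is C4H4.

C4H4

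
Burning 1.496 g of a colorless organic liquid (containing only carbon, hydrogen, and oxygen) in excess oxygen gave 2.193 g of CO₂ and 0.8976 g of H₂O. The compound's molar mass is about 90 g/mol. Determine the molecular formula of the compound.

mol C = 2.193 g CO₂ ÷ 44.009 g/mol = 0.049831 mol
mol H = 2 × 0.8976 g H₂O ÷ 18.015 g/mol = 0.099650 mol
mass O = 1.496 − (0.59852 + 0.10045) = 0.79704 g → mol O = 0.79704 ÷ 15.999 = 0.049818 mol
Divide by the smallest (0.049818 mol): C 1.000, H 2.000, O 1.000
Empirical formula: CH2O
Empirical-formula mass = 30.03 g/mol; 90 ÷ 30.03 ≈ 3, so the molecular formula is C3H6O3.

C3H6O3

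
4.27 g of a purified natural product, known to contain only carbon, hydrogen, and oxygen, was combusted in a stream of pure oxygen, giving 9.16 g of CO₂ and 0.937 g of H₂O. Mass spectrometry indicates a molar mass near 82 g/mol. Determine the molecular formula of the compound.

mol C = 9.16 g CO₂ ÷ 44.009 g/mol = 0.2081 mol
mol H = 2 × 0.937 g H₂O ÷ 18.015 g/mol = 0.1040 mol
mass O = 4.27 − (2.500 + 0.1049) = 1.665 g → mol O = 1.665 ÷ 15.999 = 0.1041 mol
Divide by the smallest (0.1040 mol): C 2.001, H 1.000, O 1.001
Empirical formula: C2HO
Empirical-formula mass = 41.03 g/mol; 82 ÷ 41.03 ≈ 2, so the molecular formula is C4H2O2.

C4H2O2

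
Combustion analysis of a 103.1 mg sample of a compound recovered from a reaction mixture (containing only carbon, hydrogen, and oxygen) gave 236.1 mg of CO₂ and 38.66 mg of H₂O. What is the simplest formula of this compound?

mol C = 0.2361 g CO₂ ÷ 44.009 g/mol = 0.0053648 mol
mol H = 2 × 0.03866 g H₂O ÷ 18.015 g/mol = 0.0042920 mol
mass O = 0.1031 − (0.064437 + 0.0043263) = 0.034337 g → mol O = 0.034337 ÷ 15.999 = 0.0021462 mol
Divide by the smallest (0.0021462 mol): C 2.500, H 2.000, O 1.000
Multiplying each by 2 gives whole numbers: C 5.00, H 4.00, O 2.00

C5H4O2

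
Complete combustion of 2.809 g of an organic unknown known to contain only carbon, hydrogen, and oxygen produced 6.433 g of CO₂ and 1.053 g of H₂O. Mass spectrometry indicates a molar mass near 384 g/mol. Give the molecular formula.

mol C = 6.433 g CO₂ ÷ 44.009 g/mol = 0.14617 mol
mol H = 2 × 1.053 g H₂O ÷ 18.015 g/mol = 0.11690 mol
mass O = 2.809 − (1.7557 + 0.11784) = 0.93546 g → mol O = 0.93546 ÷ 15.999 = 0.058470 mol
Divide by the smallest (0.058470 mol): C 2.500, H 1.999, O 1.000
Multiplying each by 2 gives whole numbers: C 5.00, H 4.00, O 2.00
Empirical formula: C5H4O2
Empirical-formula mass = 96.08 g/mol; 384 ÷ 96.08 ≈ 4, so the molecular formula is C20H16O8.

C20H16O8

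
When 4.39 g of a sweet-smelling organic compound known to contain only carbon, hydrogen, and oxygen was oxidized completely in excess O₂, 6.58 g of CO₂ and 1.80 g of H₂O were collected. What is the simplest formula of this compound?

mol C = 6.58 g CO₂ ÷ 44.009 g/mol = 0.1495 mol
mol H = 2 × 1.80 g H₂O ÷ 18.015 g/mol = 0.1998 mol
mass O = 4.39 − (1.796 + 0.2014) = 2.393 g → mol O = 2.393 ÷ 15.999 = 0.1496 mol
Divide by the smallest (0.1495 mol): C 1.000, H 1.337, O 1.000
Multiplying each by 3 gives whole numbers: C 3.00, H 4.01, O 3.00

C3H4O3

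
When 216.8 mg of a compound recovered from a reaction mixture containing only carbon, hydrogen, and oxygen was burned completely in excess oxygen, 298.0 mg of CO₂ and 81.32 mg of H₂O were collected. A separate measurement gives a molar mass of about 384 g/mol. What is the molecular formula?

C12H16O14

mol C = 0.2980 g CO₂ ÷ 44.009 g/mol = 0.0067713 mol
mol H = 2 × 0.08132 g H₂O ÷ 18.015 g/mol = 0.0090280 mol
mass O = 0.2168 − (0.081331 + 0.0091003) = 0.12637 g → mol O = 0.12637 ÷ 15.999 = 0.0078986 mol
Divide by the smallest (0.0067713 mol): C 1.000, H 1.333, O 1.166
Multiplying each by 6 gives whole numbers: C 6.00, H 8.00, O 7.00
Empirical formula: C6H8O7
Empirical-formula mass = 192.12 g/mol; 384 ÷ 192.12 ≈ 2, so the molecular formula is C12H16O14.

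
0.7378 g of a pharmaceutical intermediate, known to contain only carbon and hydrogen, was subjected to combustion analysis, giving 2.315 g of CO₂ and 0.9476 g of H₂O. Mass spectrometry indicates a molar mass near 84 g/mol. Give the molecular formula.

C6H12

mol C = 2.315 g CO₂ ÷ 44.009 g/mol = 0.052603 mol
mol H = 2 × 0.9476 g H₂O ÷ 18.015 g/mol = 0.10520 mol
Divide by the smallest (0.052603 mol): C 1.000, H 2.000
Empirical formula: CH2
Empirical-formula mass = 14.03 g/mol; 84 ÷ 14.03 ≈ 6, so the molecular formula is C6H12.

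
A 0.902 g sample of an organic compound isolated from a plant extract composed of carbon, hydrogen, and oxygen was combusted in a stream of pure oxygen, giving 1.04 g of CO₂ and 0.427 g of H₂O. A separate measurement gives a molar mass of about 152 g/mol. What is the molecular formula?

mol C = 1.04 g CO₂ ÷ 44.009 g/mol = 0.02363 mol
mol H = 2 × 0.427 g H₂O ÷ 18.015 g/mol = 0.04740 mol
mass O = 0.902 − (0.2838 + 0.04778) = 0.5704 g → mol O = 0.5704 ÷ 15.999 = 0.03565 mol
Divide by the smallest (0.02363 mol): C 1.000, H 2.006, O 1.509
Multiplying each by 2 gives whole numbers: C 2.00, H 4.01, O 3.02
Empirical formula: C2H4O3
Empirical-formula mass = 76.05 g/mol; 152 ÷ 76.05 ≈ 2, so the molecular formula is C4H8O6.

C4H8O6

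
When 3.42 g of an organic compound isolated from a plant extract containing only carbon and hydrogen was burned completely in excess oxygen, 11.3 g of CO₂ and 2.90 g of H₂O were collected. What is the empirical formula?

C4H5

mol C = 11.3 g CO₂ ÷ 44.009 g/mol = 0.2568 mol
mol H = 2 × 2.90 g H₂O ÷ 18.015 g/mol = 0.3220 mol
Divide by the smallest (0.2568 mol): C 1.000, H 1.254
Multiplying each by 4 gives whole numbers: C 4.00, H 5.02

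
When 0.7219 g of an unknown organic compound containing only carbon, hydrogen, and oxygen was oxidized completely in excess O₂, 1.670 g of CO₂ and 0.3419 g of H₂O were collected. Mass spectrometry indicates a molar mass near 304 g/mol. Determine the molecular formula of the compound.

C16H16O6

mol C = 1.670 g CO₂ ÷ 44.009 g/mol = 0.037947 mol
mol H = 2 × 0.3419 g H₂O ÷ 18.015 g/mol = 0.037957 mol
mass O = 0.7219 − (0.45578 + 0.038261) = 0.22786 g → mol O = 0.22786 ÷ 15.999 = 0.014242 mol
Divide by the smallest (0.014242 mol): C 2.664, H 2.665, O 1.000
Multiplying each by 3 gives whole numbers: C 7.99, H 8.00, O 3.00
Empirical formula: C8H8O3
Empirical-formula mass = 152.15 g/mol; 304 ÷ 152.15 ≈ 2, so the molecular formula is C16H16O6.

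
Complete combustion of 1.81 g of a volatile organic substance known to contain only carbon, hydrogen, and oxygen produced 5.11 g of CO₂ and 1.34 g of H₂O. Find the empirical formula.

C7H9O

mol C = 5.11 g CO₂ ÷ 44.009 g/mol = 0.1161 mol
mol H = 2 × 1.34 g H₂O ÷ 18.015 g/mol = 0.1488 mol
mass O = 1.81 − (1.395 + 0.1500) = 0.2654 g → mol O = 0.2654 ÷ 15.999 = 0.01659 mol
Divide by the smallest (0.01659 mol): C 6.999, H 8.967, O 1.000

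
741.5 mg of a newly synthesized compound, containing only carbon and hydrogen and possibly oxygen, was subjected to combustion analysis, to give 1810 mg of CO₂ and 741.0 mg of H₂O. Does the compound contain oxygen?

mol C = 1.810 g CO₂ ÷ 44.009 g/mol = 0.041128 mol
mol H = 2 × 0.7410 g H₂O ÷ 18.015 g/mol = 0.082265 mol
C and H account for only 0.57691 g of the 0.7415 g sample; the remaining 0.16459 g must be oxygen.

yes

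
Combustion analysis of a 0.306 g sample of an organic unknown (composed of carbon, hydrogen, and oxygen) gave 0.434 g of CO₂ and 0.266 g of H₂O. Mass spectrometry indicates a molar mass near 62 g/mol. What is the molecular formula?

C2H6O2

mol C = 0.434 g CO₂ ÷ 44.009 g/mol = 0.009862 mol
mol H = 2 × 0.266 g H₂O ÷ 18.015 g/mol = 0.02953 mol
mass O = 0.306 − (0.1184 + 0.02977) = 0.1578 g → mol O = 0.1578 ÷ 15.999 = 0.009862 mol
Divide by the smallest (0.009862 mol): C 1.000, H 2.995, O 1.000
Empirical formula: CH3O
Empirical-formula mass = 31.03 g/mol; 62 ÷ 31.03 ≈ 2, so the molecular formula is C2H6O2.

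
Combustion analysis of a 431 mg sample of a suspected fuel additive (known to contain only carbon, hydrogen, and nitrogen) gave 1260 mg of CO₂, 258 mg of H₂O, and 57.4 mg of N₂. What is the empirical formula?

C7H7N

mol C = 1.26 g CO₂ ÷ 44.009 g/mol = 0.02863 mol
mol H = 2 × 0.258 g H₂O ÷ 18.015 g/mol = 0.02864 mol
mol N = 2 × 0.0574 g N₂ ÷ 28.014 g/mol = 0.004098 mol
Divide by the smallest (0.004098 mol): C 6.987, H 6.990, N 1.000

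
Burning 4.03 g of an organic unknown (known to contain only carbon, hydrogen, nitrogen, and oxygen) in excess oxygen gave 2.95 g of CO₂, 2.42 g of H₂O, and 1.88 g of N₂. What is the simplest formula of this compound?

mol C = 2.95 g CO₂ ÷ 44.009 g/mol = 0.06703 mol
mol H = 2 × 2.42 g H₂O ÷ 18.015 g/mol = 0.2687 mol
mol N = 2 × 1.88 g N₂ ÷ 28.014 g/mol = 0.1342 mol
mass O = 4.03 − (0.8051 + 0.2708 + 1.880) = 1.074 g → mol O = 1.074 ÷ 15.999 = 0.06713 mol
Divide by the smallest (0.06703 mol): C 1.000, H 4.008, N 2.002, O 1.002

CH4N2O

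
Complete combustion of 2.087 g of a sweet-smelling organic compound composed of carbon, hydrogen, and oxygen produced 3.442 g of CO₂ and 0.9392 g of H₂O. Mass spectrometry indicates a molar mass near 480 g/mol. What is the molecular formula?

C18H24O15

mol C = 3.442 g CO₂ ÷ 44.009 g/mol = 0.078211 mol
mol H = 2 × 0.9392 g H₂O ÷ 18.015 g/mol = 0.10427 mol
mass O = 2.087 − (0.93940 + 0.10510) = 1.0425 g → mol O = 1.0425 ÷ 15.999 = 0.065160 mol
Divide by the smallest (0.065160 mol): C 1.200, H 1.600, O 1.000
Multiplying each by 5 gives whole numbers: C 6.00, H 8.00, O 5.00
Empirical formula: C6H8O5
Empirical-formula mass = 160.12 g/mol; 480 ÷ 160.12 ≈ 3, so the molecular formula is C18H24O15.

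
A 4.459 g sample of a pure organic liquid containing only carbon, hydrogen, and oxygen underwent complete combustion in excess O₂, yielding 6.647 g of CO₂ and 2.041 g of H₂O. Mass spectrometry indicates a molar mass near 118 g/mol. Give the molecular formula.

C4H6O4

mol C = 6.647 g CO₂ ÷ 44.009 g/mol = 0.15104 mol
mol H = 2 × 2.041 g H₂O ÷ 18.015 g/mol = 0.22659 mol
mass O = 4.459 − (1.8141 + 0.22840) = 2.4165 g → mol O = 2.4165 ÷ 15.999 = 0.15104 mol
Divide by the smallest (0.15104 mol): C 1.000, H 1.500, O 1.000
Multiplying each by 2 gives whole numbers: C 2.00, H 3.00, O 2.00
Empirical formula: C2H3O2
Empirical-formula mass = 59.04 g/mol; 118 ÷ 59.04 ≈ 2, so the molecular formula is C4H6O4.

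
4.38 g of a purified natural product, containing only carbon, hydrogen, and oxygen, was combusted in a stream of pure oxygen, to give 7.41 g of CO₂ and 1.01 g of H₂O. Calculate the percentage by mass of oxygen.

51.2%

mol C = 7.41 g CO₂ ÷ 44.009 g/mol = 0.1684 mol
mol H = 2 × 1.01 g H₂O ÷ 18.015 g/mol = 0.1121 mol
mass O = 4.38 − (2.022 + 0.1130) = 2.245 g → mol O = 2.245 ÷ 15.999 = 0.1403 mol
mass % O = 2.245 g ÷ 4.38 g × 100%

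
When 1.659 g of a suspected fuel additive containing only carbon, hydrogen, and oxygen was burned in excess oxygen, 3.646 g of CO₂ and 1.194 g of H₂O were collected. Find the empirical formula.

C5H8O2

mol C = 3.646 g CO₂ ÷ 44.009 g/mol = 0.082847 mol
mol H = 2 × 1.194 g H₂O ÷ 18.015 g/mol = 0.13256 mol
mass O = 1.659 − (0.99507 + 0.13362) = 0.53031 g → mol O = 0.53031 ÷ 15.999 = 0.033147 mol
Divide by the smallest (0.033147 mol): C 2.499, H 3.999, O 1.000
Multiplying each by 2 gives whole numbers: C 5.00, H 8.00, O 2.00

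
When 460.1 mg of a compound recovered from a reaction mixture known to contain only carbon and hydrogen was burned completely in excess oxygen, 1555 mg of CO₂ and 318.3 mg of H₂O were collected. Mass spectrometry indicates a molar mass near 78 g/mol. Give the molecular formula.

C6H6

mol C = 1.555 g CO₂ ÷ 44.009 g/mol = 0.035334 mol
mol H = 2 × 0.3183 g H₂O ÷ 18.015 g/mol = 0.035337 mol
Divide by the smallest (0.035334 mol): C 1.000, H 1.000
Empirical formula: CH
Empirical-formula mass = 13.02 g/mol; 78 ÷ 13.02 ≈ 6, so the molecular formula is C6H6.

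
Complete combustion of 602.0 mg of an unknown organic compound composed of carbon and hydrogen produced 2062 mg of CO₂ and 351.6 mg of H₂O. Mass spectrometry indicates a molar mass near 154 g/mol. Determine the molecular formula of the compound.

mol C = 2.062 g CO₂ ÷ 44.009 g/mol = 0.046854 mol
mol H = 2 × 0.3516 g H₂O ÷ 18.015 g/mol = 0.039034 mol
Divide by the smallest (0.039034 mol): C 1.200, H 1.000
Multiplying each by 5 gives whole numbers: C 6.00, H 5.00
Empirical formula: C6H5
Empirical-formula mass = 77.11 g/mol; 154 ÷ 77.11 ≈ 2, so the molecular formula is C12H10.

C12H10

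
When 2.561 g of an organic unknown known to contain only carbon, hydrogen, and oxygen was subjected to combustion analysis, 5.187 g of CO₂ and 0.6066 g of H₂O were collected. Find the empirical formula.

C7H4O4

mol C = 5.187 g CO₂ ÷ 44.009 g/mol = 0.11786 mol
mol H = 2 × 0.6066 g H₂O ÷ 18.015 g/mol = 0.067344 mol
mass O = 2.561 − (1.4156 + 0.067883) = 1.0775 g → mol O = 1.0775 ÷ 15.999 = 0.067346 mol
Divide by the smallest (0.067344 mol): C 1.750, H 1.000, O 1.000
Multiplying each by 4 gives whole numbers: C 7.00, H 4.00, O 4.00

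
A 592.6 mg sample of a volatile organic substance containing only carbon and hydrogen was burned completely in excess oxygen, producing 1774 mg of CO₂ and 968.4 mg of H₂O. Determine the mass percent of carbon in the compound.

81.70%

mol C = 1.774 g CO₂ ÷ 44.009 g/mol = 0.040310 mol
mol H = 2 × 0.9684 g H₂O ÷ 18.015 g/mol = 0.10751 mol
mass % C = 0.48416 g ÷ 0.5926 g × 100%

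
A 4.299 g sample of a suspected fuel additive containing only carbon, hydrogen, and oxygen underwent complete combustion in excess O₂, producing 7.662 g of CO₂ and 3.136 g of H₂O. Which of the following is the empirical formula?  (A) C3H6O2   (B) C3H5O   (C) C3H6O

(A) C3H6O2

mol C = 7.662 g CO₂ ÷ 44.009 g/mol = 0.17410 mol
mol H = 2 × 3.136 g H₂O ÷ 18.015 g/mol = 0.34815 mol
mass O = 4.299 − (2.0911 + 0.35094) = 1.8569 g → mol O = 1.8569 ÷ 15.999 = 0.11607 mol
Divide by the smallest (0.11607 mol): C 1.500, H 3.000, O 1.000
Multiplying each by 2 gives whole numbers: C 3.00, H 6.00, O 2.00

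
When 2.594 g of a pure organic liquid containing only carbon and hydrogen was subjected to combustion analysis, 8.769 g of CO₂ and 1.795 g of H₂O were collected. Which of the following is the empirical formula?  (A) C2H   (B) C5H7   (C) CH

mol C = 8.769 g CO₂ ÷ 44.009 g/mol = 0.19925 mol
mol H = 2 × 1.795 g H₂O ÷ 18.015 g/mol = 0.19928 mol
Divide by the smallest (0.19925 mol): C 1.000, H 1.000

(C) CH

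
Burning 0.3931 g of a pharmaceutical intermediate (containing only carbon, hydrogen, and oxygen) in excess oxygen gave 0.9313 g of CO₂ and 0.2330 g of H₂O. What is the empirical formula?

C9H11O3

mol C = 0.9313 g CO₂ ÷ 44.009 g/mol = 0.021162 mol
mol H = 2 × 0.2330 g H₂O ÷ 18.015 g/mol = 0.025867 mol
mass O = 0.3931 − (0.25417 + 0.026074) = 0.11285 g → mol O = 0.11285 ÷ 15.999 = 0.0070538 mol
Divide by the smallest (0.0070538 mol): C 3.000, H 3.667, O 1.000
Multiplying each by 3 gives whole numbers: C 9.00, H 11.00, O 3.00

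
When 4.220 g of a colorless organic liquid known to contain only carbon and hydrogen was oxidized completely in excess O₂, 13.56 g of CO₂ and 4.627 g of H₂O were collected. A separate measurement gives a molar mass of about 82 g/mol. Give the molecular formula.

C6H10

mol C = 13.56 g CO₂ ÷ 44.009 g/mol = 0.30812 mol
mol H = 2 × 4.627 g H₂O ÷ 18.015 g/mol = 0.51368 mol
Divide by the smallest (0.30812 mol): C 1.000, H 1.667
Multiplying each by 3 gives whole numbers: C 3.00, H 5.00
Empirical formula: C3H5
Empirical-formula mass = 41.07 g/mol; 82 ÷ 41.07 ≈ 2, so the molecular formula is C6H10.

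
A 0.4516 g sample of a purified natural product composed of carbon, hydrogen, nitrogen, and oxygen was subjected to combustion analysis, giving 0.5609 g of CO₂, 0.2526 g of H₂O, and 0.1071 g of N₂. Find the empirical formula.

mol C = 0.5609 g CO₂ ÷ 44.009 g/mol = 0.012745 mol
mol H = 2 × 0.2526 g H₂O ÷ 18.015 g/mol = 0.028043 mol
mol N = 2 × 0.1071 g N₂ ÷ 28.014 g/mol = 0.0076462 mol
mass O = 0.4516 − (0.15308 + 0.028268 + 0.10710) = 0.16315 g → mol O = 0.16315 ÷ 15.999 = 0.010198 mol
Divide by the smallest (0.0076462 mol): C 1.667, H 3.668, N 1.000, O 1.334
Multiplying each by 3 gives whole numbers: C 5.00, H 11.00, N 3.00, O 4.00

C5H11N3O4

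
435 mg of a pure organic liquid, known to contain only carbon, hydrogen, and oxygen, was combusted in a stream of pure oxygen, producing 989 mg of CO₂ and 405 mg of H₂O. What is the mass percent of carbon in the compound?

62.1%

mol C = 0.989 g CO₂ ÷ 44.009 g/mol = 0.02247 mol
mol H = 2 × 0.405 g H₂O ÷ 18.015 g/mol = 0.04496 mol
mass O = 0.435 − (0.2699 + 0.04532) = 0.1198 g → mol O = 0.1198 ÷ 15.999 = 0.007485 mol
mass % C = 0.2699 g ÷ 0.435 g × 100%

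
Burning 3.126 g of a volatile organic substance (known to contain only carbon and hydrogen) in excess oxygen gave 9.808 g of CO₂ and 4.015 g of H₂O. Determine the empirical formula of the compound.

mol C = 9.808 g CO₂ ÷ 44.009 g/mol = 0.22286 mol
mol H = 2 × 4.015 g H₂O ÷ 18.015 g/mol = 0.44574 mol
Divide by the smallest (0.22286 mol): C 1.000, H 2.000

CH2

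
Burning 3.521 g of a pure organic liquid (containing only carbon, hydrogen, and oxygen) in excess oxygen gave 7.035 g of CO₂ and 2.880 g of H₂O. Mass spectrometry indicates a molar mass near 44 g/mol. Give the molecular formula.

mol C = 7.035 g CO₂ ÷ 44.009 g/mol = 0.15985 mol
mol H = 2 × 2.880 g H₂O ÷ 18.015 g/mol = 0.31973 mol
mass O = 3.521 − (1.9200 + 0.32229) = 1.2787 g → mol O = 1.2787 ÷ 15.999 = 0.079924 mol
Divide by the smallest (0.079924 mol): C 2.000, H 4.000, O 1.000
Empirical formula: C2H4O
Empirical-formula mass = 44.05 g/mol; 44 ÷ 44.05 ≈ 1, so the molecular formula is C2H4O.

C2H4O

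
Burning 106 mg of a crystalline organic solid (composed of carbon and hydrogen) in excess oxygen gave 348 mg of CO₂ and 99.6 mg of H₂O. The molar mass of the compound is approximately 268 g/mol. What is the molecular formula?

C20H28

mol C = 0.348 g CO₂ ÷ 44.009 g/mol = 0.007907 mol
mol H = 2 × 0.0996 g H₂O ÷ 18.015 g/mol = 0.01106 mol
Divide by the smallest (0.007907 mol): C 1.000, H 1.398
Multiplying each by 5 gives whole numbers: C 5.00, H 6.99
Empirical formula: C5H7
Empirical-formula mass = 67.11 g/mol; 268 ÷ 67.11 ≈ 4, so the molecular formula is C20H28.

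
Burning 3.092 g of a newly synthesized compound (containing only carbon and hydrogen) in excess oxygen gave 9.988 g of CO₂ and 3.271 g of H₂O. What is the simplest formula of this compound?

C5H8

mol C = 9.988 g CO₂ ÷ 44.009 g/mol = 0.22695 mol
mol H = 2 × 3.271 g H₂O ÷ 18.015 g/mol = 0.36314 mol
Divide by the smallest (0.22695 mol): C 1.000, H 1.600
Multiplying each by 5 gives whole numbers: C 5.00, H 8.00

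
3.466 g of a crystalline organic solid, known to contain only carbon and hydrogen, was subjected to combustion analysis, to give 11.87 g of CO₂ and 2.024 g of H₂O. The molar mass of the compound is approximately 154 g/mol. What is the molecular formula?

C12H10

mol C = 11.87 g CO₂ ÷ 44.009 g/mol = 0.26972 mol
mol H = 2 × 2.024 g H₂O ÷ 18.015 g/mol = 0.22470 mol
Divide by the smallest (0.22470 mol): C 1.200, H 1.000
Multiplying each by 5 gives whole numbers: C 6.00, H 5.00
Empirical formula: C6H5
Empirical-formula mass = 77.11 g/mol; 154 ÷ 77.11 ≈ 2, so the molecular formula is C12H10.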